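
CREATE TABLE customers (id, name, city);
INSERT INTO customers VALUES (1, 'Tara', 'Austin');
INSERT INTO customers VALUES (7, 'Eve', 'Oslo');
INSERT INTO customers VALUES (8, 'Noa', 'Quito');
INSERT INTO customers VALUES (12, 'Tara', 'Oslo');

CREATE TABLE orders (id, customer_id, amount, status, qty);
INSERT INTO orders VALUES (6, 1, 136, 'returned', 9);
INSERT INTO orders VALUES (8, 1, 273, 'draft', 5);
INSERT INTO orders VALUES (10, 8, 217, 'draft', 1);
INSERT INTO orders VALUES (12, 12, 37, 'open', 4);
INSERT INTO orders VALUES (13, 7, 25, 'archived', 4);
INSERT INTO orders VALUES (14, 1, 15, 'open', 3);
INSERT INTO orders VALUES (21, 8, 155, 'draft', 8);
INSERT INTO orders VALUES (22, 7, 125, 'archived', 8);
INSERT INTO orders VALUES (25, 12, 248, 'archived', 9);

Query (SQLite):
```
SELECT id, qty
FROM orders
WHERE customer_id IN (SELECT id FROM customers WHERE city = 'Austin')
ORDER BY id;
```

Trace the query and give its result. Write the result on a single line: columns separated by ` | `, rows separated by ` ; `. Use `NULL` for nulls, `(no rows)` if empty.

6 | 9 ; 8 | 5 ; 14 | 3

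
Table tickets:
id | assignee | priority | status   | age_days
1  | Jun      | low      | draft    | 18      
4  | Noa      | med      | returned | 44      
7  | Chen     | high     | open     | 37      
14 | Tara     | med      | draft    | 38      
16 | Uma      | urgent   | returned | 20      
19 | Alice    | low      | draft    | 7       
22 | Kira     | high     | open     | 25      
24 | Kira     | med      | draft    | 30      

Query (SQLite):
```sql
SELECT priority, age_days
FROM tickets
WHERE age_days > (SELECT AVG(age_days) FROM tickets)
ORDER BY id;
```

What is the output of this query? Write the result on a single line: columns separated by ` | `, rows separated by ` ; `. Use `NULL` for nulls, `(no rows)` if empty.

Scalar subquery: AVG(age_days) over all tickets rows = 27.375.
Keep rows where age_days > that value.

med | 44 ; high | 37 ; med | 38 ; med | 30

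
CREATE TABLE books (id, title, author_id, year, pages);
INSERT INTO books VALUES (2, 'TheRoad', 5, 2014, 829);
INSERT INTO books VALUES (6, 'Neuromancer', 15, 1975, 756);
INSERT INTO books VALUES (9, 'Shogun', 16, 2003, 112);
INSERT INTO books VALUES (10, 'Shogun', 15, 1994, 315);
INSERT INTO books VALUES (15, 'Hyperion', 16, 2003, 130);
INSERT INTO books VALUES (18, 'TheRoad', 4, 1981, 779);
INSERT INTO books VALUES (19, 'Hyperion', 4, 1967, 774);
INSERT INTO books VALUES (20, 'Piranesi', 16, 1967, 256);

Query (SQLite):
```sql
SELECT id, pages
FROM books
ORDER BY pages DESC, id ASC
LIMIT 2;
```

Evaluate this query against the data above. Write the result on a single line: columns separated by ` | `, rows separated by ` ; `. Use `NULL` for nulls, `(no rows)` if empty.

Sort by pages desc, tiebreak id asc: (829, id=2), (779, id=18), (774, id=19), (756, id=6), (315, id=10) …. Take first 2.

2 | 829 ; 18 | 779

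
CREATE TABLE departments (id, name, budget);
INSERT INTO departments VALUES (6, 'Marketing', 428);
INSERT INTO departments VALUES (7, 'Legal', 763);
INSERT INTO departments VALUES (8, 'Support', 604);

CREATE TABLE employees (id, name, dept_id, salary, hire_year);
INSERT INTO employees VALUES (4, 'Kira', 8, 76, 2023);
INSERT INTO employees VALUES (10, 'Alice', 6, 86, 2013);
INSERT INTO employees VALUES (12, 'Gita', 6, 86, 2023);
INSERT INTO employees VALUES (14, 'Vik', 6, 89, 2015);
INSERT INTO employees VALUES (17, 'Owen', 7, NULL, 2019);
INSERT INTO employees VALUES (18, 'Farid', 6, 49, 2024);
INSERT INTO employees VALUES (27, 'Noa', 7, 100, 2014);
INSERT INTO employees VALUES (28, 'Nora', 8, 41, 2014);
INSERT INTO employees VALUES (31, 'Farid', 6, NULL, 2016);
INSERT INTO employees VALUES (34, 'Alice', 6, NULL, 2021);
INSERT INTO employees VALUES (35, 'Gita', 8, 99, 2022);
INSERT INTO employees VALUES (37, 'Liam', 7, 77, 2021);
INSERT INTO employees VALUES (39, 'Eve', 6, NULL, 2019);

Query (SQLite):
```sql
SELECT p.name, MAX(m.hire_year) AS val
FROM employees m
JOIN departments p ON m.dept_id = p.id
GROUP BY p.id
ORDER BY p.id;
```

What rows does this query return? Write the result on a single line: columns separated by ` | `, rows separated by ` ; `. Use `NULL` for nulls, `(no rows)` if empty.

Marketing | 2024 ; Legal | 2021 ; Support | 2023

Join each employees row to its departments via dept_id.
Group joined rows by departments.id; compute MAX(m.hire_year) per group.
  6: ids {10, 12, 14, 18, 31, 34, 39} → MAX(m.hire_year)=2024
  7: ids {17, 27, 37} → MAX(m.hire_year)=2021
  8: ids {4, 28, 35} → MAX(m.hire_year)=2023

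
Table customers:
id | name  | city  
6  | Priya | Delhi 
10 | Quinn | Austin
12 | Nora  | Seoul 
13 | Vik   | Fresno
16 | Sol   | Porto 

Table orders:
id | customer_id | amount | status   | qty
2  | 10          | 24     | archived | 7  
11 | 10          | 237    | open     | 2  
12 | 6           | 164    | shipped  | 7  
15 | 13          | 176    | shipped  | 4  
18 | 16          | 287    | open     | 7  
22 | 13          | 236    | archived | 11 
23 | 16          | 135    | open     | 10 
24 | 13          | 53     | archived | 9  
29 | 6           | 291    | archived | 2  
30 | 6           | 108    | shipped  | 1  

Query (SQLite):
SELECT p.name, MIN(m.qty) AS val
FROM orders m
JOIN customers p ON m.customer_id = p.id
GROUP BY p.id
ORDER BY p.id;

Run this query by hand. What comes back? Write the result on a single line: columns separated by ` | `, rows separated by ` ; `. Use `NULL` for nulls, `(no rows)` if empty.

Priya | 1 ; Quinn | 2 ; Vik | 4 ; Sol | 7

Join each orders row to its customers via customer_id.
Group joined rows by customers.id; compute MIN(m.qty) per group.
  6: ids {12, 29, 30} → MIN(m.qty)=1
  10: ids {2, 11} → MIN(m.qty)=2
  13: ids {15, 22, 24} → MIN(m.qty)=4
  16: ids {18, 23} → MIN(m.qty)=7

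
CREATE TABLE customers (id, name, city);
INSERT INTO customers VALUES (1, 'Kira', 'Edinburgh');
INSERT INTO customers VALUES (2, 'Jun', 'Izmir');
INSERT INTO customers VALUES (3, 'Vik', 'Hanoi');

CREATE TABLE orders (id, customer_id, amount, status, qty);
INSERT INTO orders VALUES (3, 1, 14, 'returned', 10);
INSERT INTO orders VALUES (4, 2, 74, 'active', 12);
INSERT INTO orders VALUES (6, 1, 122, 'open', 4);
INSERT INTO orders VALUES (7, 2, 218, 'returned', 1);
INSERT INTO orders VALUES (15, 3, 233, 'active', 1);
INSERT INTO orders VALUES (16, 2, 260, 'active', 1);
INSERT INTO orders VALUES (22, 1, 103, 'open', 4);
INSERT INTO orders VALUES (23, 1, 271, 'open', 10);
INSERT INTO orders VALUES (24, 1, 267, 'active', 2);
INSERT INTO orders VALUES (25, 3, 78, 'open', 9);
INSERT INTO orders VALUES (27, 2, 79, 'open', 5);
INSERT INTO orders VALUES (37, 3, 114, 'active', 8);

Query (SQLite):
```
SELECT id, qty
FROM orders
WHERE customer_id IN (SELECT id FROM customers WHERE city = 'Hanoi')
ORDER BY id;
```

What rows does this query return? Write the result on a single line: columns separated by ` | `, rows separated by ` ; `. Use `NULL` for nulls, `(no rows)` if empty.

Inner query: customers.id where city = 'Hanoi'.
Outer: keep orders rows whose customer_id is in that set.
Inner query → {3}

15 | 1 ; 25 | 9 ; 37 | 8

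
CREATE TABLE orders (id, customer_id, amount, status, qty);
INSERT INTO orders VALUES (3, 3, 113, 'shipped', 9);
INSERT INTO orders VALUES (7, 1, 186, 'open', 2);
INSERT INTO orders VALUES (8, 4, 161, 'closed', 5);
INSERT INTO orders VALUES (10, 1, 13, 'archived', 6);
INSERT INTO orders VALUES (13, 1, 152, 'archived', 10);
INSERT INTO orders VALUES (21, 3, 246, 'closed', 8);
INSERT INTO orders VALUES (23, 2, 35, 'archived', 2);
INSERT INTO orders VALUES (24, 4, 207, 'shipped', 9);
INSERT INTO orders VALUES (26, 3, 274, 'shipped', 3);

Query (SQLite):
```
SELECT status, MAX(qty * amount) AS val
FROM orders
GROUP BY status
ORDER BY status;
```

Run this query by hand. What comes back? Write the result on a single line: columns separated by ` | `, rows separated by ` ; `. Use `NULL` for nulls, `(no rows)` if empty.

For each row compute qty * amount.
Group by status; take MAX of the expression per group.
  archived: ids {10, 13, 23} → MAX(qty * amount)=1520
  closed: ids {8, 21} → MAX(qty * amount)=1968
  open: ids {7} → MAX(qty * amount)=372
  shipped: ids {3, 24, 26} → MAX(qty * amount)=1863

archived | 1520 ; closed | 1968 ; open | 372 ; shipped | 1863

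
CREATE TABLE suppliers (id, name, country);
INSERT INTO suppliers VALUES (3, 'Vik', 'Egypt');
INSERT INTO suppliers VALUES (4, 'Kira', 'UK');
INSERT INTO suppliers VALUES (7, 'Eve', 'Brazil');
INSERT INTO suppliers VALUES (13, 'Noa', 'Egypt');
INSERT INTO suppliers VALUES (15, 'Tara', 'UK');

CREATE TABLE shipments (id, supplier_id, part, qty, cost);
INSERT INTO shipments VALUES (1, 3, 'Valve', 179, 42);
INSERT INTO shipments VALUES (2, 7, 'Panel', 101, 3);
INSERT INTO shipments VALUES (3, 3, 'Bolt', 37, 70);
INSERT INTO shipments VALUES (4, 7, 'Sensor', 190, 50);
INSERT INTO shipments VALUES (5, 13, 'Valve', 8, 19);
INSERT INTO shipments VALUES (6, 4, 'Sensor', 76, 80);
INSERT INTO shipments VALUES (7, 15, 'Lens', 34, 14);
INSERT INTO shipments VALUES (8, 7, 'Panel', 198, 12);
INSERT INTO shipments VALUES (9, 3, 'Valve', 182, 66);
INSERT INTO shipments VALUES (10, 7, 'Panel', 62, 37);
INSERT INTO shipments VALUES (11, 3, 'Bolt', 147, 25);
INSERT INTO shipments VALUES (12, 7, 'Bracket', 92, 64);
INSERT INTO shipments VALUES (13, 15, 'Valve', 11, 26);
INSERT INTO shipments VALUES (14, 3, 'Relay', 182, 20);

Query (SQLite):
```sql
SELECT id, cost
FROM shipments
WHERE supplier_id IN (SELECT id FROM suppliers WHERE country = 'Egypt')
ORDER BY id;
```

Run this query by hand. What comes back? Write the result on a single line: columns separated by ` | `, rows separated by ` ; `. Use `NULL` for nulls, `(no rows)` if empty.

1 | 42 ; 3 | 70 ; 5 | 19 ; 9 | 66 ; 11 | 25 ; 14 | 20

Inner query: suppliers.id where country = 'Egypt'.
Outer: keep shipments rows whose supplier_id is in that set.
Inner query → {3, 13}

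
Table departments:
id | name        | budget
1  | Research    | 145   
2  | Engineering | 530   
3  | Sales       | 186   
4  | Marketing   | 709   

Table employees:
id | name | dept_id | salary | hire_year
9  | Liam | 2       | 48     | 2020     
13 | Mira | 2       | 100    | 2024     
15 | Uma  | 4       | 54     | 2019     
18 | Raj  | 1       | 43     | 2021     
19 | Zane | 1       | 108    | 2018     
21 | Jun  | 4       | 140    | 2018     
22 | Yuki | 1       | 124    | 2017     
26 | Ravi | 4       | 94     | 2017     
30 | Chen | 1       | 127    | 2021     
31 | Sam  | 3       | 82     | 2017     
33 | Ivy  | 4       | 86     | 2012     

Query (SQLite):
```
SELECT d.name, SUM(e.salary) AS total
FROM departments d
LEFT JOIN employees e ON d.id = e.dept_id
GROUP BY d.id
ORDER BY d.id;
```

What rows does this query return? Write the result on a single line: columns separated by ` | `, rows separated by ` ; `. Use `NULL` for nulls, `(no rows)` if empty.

Research | 402 ; Engineering | 148 ; Sales | 82 ; Marketing | 374

LEFT JOIN keeps every departments row; unmatched ones get NULL for employees columns.
Group by departments.id and compute SUM(e.salary). SUM over an all-NULL group is NULL.
  1: ids {18, 19, 22, 30} → SUM(e.salary)=402
  2: ids {9, 13} → SUM(e.salary)=148
  3: ids {31} → SUM(e.salary)=82
  4: ids {15, 21, 26, 33} → SUM(e.salary)=374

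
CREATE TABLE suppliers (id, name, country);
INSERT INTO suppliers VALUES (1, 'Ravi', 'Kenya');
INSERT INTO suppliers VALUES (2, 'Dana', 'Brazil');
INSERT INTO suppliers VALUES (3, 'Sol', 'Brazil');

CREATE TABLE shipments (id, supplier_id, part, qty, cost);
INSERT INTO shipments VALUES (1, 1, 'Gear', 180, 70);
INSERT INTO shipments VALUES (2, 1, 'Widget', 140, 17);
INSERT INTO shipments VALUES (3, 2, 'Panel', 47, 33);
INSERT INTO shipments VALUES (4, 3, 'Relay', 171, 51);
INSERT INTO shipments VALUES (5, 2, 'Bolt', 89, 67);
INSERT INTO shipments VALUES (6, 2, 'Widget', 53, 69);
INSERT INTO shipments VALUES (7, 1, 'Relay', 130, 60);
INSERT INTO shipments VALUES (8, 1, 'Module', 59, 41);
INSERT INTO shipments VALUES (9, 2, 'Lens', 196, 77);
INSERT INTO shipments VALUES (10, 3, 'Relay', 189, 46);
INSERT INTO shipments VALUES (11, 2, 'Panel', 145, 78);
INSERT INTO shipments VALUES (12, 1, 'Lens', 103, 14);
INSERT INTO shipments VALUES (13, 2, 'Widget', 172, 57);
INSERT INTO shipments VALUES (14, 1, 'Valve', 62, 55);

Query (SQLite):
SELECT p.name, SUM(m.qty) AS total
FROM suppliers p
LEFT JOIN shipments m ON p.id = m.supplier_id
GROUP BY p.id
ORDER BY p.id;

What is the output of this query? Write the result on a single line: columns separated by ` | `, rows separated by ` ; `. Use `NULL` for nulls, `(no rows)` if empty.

Ravi | 674 ; Dana | 702 ; Sol | 360

LEFT JOIN keeps every suppliers row; unmatched ones get NULL for shipments columns.
Group by suppliers.id and compute SUM(m.qty). SUM over an all-NULL group is NULL.
  1: ids {1, 2, 7, 8, 12, 14} → SUM(m.qty)=674
  2: ids {3, 5, 6, 9, 11, 13} → SUM(m.qty)=702
  3: ids {4, 10} → SUM(m.qty)=360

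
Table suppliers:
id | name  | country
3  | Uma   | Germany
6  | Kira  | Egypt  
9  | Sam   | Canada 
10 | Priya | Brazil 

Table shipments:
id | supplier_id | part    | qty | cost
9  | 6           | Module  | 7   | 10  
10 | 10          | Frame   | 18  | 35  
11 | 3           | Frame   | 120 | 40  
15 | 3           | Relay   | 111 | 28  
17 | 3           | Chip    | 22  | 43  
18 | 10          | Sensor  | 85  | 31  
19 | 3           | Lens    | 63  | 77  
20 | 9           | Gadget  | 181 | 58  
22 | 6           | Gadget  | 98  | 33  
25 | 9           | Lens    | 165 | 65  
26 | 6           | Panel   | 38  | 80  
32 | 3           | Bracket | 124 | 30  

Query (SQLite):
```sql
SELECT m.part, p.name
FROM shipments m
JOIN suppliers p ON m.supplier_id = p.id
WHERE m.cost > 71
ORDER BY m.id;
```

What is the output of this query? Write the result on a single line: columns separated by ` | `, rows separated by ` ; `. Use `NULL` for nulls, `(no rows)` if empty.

Lens | Uma ; Panel | Kira

Each shipments row matches the suppliers row where supplier_id = suppliers.id.
Then keep rows with m.cost > 71.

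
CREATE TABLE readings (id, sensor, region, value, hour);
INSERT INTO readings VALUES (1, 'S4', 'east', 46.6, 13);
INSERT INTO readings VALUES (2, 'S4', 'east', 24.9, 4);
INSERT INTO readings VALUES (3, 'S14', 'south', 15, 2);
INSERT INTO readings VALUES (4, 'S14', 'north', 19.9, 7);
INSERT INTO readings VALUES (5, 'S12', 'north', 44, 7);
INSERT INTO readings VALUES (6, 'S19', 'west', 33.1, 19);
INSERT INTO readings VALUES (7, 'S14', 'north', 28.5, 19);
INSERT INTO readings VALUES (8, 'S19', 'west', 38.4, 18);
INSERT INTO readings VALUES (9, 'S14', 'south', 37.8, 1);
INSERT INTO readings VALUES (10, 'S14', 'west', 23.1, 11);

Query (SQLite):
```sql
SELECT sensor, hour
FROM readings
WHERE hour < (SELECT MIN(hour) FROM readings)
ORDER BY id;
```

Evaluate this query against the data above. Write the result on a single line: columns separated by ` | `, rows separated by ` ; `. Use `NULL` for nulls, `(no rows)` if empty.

Scalar subquery: MIN(hour) over all readings rows = 1.
Keep rows where hour < that value.

(no rows)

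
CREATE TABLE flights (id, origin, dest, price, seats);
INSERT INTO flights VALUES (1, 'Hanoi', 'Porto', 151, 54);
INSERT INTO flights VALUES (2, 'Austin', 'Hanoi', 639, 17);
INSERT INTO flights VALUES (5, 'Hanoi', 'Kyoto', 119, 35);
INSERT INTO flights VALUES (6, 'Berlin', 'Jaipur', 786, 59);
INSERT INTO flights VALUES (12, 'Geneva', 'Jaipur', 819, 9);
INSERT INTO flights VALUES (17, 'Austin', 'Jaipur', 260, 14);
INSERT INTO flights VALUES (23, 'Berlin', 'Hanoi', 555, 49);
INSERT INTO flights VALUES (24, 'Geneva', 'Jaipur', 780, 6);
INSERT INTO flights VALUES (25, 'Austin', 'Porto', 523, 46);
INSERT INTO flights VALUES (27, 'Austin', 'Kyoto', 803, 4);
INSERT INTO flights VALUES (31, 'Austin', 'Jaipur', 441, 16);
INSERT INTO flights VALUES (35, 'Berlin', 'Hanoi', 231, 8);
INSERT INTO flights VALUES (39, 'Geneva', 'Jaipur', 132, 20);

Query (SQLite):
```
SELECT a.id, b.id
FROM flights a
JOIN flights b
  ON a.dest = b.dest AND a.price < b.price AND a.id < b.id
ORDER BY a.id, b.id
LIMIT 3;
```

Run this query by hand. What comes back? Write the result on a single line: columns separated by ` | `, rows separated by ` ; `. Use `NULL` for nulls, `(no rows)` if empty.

1 | 25 ; 5 | 27 ; 6 | 12

Pairs (a,b) with same dest, a.price < b.price, a.id < b.id.
dest groups: Hanoi:{2,23,35} Jaipur:{6,12,17,24,31,39} Kyoto:{5,27} Porto:{1,25}
Ordered by (a.id, b.id); first 3.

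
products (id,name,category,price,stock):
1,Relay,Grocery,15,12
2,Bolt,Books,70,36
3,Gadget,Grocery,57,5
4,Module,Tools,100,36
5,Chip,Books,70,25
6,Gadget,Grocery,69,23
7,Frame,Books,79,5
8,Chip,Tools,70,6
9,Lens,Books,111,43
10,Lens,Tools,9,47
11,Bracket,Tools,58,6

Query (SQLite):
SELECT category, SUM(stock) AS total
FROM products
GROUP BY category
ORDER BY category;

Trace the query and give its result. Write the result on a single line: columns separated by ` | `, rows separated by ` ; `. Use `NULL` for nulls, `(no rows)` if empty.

Books | 109 ; Grocery | 40 ; Tools | 95

Partition products by category; compute SUM(stock) within each group.
  Books: ids {2, 5, 7, 9} → SUM(stock)=109
  Grocery: ids {1, 3, 6} → SUM(stock)=40
  Tools: ids {4, 8, 10, 11} → SUM(stock)=95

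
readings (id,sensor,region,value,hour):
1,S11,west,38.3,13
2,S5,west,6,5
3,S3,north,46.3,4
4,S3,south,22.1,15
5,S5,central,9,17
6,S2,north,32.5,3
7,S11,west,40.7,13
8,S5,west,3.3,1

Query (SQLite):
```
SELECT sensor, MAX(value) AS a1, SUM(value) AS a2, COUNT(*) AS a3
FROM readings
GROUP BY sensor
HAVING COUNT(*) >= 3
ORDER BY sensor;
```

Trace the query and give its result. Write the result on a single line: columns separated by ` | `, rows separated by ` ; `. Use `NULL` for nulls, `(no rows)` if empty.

Group readings by sensor.
Per group compute: MAX(value), SUM(value), COUNT(*).
HAVING: drop groups with fewer than 3 rows.
  S11: ids {1, 7} → MAX(value)=40.7, SUM(value)=79, COUNT(*)=2
  S2: ids {6} → MAX(value)=32.5, SUM(value)=32.5, COUNT(*)=1
  S3: ids {3, 4} → MAX(value)=46.3, SUM(value)=68.4, COUNT(*)=2
  S5: ids {2, 5, 8} → MAX(value)=9, SUM(value)=18.3, COUNT(*)=3

S5 | 9 | 18.3 | 3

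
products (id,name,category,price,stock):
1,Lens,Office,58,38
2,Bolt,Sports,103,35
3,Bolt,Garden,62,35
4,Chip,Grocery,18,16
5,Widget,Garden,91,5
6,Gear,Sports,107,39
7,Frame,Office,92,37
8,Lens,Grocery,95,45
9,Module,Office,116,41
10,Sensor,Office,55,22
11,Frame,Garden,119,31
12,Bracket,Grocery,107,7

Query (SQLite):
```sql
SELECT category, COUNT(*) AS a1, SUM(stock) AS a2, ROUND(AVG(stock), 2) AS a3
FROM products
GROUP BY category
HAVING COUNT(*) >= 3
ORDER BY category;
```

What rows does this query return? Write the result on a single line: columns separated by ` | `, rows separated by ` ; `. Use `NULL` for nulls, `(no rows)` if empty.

Group products by category.
Per group compute: COUNT(*), SUM(stock), ROUND(AVG(stock), 2).
HAVING: drop groups with fewer than 3 rows.
  Garden: ids {3, 5, 11} → COUNT(*)=3, SUM(stock)=71, ROUND(AVG(stock), 2)=23.67
  Grocery: ids {4, 8, 12} → COUNT(*)=3, SUM(stock)=68, ROUND(AVG(stock), 2)=22.67
  Office: ids {1, 7, 9, 10} → COUNT(*)=4, SUM(stock)=138, ROUND(AVG(stock), 2)=34.5
  Sports: ids {2, 6} → COUNT(*)=2, SUM(stock)=74, ROUND(AVG(stock), 2)=37

Garden | 3 | 71 | 23.67 ; Grocery | 3 | 68 | 22.67 ; Office | 4 | 138 | 34.5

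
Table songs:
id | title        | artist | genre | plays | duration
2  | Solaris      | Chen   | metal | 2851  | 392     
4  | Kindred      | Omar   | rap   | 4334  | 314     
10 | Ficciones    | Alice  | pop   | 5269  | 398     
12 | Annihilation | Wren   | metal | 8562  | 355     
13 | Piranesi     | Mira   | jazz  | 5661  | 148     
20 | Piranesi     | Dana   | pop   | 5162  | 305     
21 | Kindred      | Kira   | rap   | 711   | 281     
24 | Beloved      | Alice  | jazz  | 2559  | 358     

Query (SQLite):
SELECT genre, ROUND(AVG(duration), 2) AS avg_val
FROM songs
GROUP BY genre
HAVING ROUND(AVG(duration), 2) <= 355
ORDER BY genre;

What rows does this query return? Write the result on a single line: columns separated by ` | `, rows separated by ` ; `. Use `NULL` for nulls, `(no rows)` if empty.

jazz | 253 ; pop | 351.5 ; rap | 297.5

Partition songs by genre; compute ROUND(AVG(duration), 2) within each group.
HAVING: keep groups where ROUND(AVG(duration), 2) <= 355.
  jazz: ids {13, 24} → ROUND(AVG(duration), 2)=253
  metal: ids {2, 12} → ROUND(AVG(duration), 2)=373.5
  pop: ids {10, 20} → ROUND(AVG(duration), 2)=351.5
  rap: ids {4, 21} → ROUND(AVG(duration), 2)=297.5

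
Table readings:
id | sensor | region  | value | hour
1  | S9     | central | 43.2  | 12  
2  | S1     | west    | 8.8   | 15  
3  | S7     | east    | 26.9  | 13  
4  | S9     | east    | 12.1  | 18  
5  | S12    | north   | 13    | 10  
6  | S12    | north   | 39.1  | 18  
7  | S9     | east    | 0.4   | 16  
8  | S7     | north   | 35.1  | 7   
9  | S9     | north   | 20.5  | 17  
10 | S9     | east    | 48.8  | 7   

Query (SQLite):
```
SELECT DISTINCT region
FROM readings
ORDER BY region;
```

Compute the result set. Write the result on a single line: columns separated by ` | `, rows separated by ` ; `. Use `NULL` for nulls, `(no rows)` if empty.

Collect distinct region values from readings.

central ; east ; north ; west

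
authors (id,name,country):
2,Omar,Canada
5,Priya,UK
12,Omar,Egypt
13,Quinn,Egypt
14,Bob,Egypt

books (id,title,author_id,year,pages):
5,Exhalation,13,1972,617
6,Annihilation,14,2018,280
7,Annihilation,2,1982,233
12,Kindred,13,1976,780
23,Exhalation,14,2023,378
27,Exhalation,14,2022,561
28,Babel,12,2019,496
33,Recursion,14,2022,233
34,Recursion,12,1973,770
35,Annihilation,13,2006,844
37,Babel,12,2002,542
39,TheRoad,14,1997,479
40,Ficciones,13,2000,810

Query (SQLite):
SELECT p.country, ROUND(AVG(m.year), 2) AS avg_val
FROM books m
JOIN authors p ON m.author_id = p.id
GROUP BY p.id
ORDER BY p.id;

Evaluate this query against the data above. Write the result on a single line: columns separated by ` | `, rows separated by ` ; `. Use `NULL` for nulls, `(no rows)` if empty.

Join each books row to its authors via author_id.
Group joined rows by authors.id; compute ROUND(AVG(m.year), 2) per group.
  2: ids {7} → ROUND(AVG(m.year), 2)=1982
  12: ids {28, 34, 37} → ROUND(AVG(m.year), 2)=1998
  13: ids {5, 12, 35, 40} → ROUND(AVG(m.year), 2)=1988.5
  14: ids {6, 23, 27, 33, 39} → ROUND(AVG(m.year), 2)=2016.4

Canada | 1982 ; Egypt | 1998 ; Egypt | 1988.5 ; Egypt | 2016.4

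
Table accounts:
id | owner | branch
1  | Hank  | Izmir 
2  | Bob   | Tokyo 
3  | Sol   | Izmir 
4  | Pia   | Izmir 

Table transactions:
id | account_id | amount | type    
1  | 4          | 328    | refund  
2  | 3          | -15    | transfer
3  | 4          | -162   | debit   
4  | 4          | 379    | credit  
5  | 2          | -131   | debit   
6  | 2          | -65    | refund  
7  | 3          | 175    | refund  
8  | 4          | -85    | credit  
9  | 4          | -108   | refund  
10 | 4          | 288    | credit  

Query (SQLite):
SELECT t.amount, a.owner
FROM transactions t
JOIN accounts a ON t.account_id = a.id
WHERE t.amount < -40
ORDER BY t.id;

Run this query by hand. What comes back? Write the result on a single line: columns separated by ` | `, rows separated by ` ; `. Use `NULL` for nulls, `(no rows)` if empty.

Each transactions row matches the accounts row where account_id = accounts.id.
Then keep rows with t.amount < -40.

-162 | Pia ; -131 | Bob ; -65 | Bob ; -85 | Pia ; -108 | Pia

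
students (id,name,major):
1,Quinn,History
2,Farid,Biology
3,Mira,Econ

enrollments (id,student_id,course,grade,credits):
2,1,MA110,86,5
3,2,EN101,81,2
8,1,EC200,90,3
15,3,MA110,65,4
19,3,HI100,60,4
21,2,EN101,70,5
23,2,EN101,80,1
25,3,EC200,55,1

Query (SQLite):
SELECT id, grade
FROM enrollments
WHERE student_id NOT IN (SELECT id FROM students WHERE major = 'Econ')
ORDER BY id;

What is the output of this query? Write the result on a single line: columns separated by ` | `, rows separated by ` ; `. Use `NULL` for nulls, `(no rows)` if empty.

2 | 86 ; 3 | 81 ; 8 | 90 ; 21 | 70 ; 23 | 80

Inner query: students.id where major = 'Econ'.
Outer: keep enrollments rows whose student_id is not in that set.
Inner query → {3}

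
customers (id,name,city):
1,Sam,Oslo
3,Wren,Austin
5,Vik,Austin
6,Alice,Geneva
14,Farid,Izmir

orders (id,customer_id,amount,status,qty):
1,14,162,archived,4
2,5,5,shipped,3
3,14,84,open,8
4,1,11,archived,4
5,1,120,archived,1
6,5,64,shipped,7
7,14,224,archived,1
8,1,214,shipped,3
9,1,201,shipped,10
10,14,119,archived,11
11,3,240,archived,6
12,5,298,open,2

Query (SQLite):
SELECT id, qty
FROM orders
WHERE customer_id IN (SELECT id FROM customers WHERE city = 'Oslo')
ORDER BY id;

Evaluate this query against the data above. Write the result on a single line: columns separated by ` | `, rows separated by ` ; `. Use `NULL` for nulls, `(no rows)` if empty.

4 | 4 ; 5 | 1 ; 8 | 3 ; 9 | 10

Inner query: customers.id where city = 'Oslo'.
Outer: keep orders rows whose customer_id is in that set.
Inner query → {1}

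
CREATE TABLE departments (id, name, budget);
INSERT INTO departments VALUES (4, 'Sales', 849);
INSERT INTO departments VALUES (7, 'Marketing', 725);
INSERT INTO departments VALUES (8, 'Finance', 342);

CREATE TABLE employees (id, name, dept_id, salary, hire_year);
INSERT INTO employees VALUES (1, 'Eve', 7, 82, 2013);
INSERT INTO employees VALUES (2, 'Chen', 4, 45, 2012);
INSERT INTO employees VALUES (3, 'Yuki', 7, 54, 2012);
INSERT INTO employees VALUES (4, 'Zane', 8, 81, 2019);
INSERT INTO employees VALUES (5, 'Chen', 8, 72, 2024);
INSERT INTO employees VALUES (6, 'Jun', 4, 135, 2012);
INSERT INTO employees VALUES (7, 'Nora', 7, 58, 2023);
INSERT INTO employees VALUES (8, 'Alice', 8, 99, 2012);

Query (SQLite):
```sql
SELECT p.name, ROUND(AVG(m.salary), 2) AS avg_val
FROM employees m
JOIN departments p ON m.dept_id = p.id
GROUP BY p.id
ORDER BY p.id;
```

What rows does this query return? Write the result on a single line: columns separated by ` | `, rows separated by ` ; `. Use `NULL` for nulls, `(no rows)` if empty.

Sales | 90 ; Marketing | 64.67 ; Finance | 84

Join each employees row to its departments via dept_id.
Group joined rows by departments.id; compute ROUND(AVG(m.salary), 2) per group.
  4: ids {2, 6} → ROUND(AVG(m.salary), 2)=90
  7: ids {1, 3, 7} → ROUND(AVG(m.salary), 2)=64.67
  8: ids {4, 5, 8} → ROUND(AVG(m.salary), 2)=84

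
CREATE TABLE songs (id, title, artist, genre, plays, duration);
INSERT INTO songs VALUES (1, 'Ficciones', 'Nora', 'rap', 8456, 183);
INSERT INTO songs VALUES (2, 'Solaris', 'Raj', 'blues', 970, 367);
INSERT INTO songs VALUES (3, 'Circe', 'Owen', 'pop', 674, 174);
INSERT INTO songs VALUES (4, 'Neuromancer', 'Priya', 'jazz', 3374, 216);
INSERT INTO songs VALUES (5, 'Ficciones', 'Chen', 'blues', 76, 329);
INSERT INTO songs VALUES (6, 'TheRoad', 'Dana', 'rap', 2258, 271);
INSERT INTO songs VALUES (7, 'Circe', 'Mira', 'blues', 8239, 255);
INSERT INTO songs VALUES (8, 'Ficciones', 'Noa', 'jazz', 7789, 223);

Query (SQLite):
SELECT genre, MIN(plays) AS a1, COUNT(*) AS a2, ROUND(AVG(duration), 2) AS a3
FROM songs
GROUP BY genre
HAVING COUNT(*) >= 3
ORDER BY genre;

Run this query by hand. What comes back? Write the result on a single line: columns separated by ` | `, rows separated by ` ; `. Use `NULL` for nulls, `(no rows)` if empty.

blues | 76 | 3 | 317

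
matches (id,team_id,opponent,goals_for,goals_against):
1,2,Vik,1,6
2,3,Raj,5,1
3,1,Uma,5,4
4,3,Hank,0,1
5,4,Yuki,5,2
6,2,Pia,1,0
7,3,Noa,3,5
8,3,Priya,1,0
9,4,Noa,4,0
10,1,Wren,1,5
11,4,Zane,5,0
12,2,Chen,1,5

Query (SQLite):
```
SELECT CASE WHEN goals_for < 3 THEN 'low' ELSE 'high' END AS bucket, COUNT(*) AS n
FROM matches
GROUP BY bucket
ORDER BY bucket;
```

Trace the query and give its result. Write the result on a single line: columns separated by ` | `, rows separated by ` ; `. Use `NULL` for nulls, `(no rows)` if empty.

high | 6 ; low | 6

Bucket rows by goals_for < 3 → 'low' else 'high'; count each bucket.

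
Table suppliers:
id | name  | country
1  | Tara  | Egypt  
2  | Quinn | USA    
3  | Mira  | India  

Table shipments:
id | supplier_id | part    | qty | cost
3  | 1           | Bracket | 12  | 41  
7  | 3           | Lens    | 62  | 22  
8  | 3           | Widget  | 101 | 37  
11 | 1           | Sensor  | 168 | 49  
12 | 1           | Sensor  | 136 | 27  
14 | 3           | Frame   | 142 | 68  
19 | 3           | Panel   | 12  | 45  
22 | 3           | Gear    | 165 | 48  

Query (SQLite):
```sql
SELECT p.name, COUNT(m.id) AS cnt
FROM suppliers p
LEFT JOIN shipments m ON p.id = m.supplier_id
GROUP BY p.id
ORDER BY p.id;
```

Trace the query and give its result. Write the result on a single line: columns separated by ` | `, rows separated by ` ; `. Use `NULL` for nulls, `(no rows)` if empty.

Tara | 3 ; Quinn | 0 ; Mira | 5

LEFT JOIN keeps every suppliers row; unmatched ones get NULL for shipments columns.
Group by suppliers.id and compute COUNT(m.id). COUNT(col) of an all-NULL group is 0.
  1: ids {3, 11, 12} → COUNT(m.id)=3
  2: ids {—} → COUNT(m.id)=0
  3: ids {7, 8, 14, 19, 22} → COUNT(m.id)=5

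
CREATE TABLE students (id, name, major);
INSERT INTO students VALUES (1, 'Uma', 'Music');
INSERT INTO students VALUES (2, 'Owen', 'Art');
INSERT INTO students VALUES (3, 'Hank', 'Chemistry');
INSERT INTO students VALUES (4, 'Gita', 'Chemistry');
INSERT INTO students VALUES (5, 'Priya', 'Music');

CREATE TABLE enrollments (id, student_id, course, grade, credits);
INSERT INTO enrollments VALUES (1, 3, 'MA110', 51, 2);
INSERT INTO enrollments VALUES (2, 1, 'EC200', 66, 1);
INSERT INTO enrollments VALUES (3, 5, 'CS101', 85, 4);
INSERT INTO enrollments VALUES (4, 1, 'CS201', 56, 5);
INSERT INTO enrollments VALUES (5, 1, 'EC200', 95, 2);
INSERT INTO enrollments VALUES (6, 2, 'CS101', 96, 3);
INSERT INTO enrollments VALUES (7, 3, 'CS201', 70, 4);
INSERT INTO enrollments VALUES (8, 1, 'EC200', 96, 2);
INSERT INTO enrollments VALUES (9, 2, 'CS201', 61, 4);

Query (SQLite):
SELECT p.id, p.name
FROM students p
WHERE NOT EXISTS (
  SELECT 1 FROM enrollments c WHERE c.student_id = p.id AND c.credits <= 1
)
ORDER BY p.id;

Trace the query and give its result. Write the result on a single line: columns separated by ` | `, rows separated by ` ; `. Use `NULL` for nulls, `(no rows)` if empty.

2 | Owen ; 3 | Hank ; 4 | Gita ; 5 | Priya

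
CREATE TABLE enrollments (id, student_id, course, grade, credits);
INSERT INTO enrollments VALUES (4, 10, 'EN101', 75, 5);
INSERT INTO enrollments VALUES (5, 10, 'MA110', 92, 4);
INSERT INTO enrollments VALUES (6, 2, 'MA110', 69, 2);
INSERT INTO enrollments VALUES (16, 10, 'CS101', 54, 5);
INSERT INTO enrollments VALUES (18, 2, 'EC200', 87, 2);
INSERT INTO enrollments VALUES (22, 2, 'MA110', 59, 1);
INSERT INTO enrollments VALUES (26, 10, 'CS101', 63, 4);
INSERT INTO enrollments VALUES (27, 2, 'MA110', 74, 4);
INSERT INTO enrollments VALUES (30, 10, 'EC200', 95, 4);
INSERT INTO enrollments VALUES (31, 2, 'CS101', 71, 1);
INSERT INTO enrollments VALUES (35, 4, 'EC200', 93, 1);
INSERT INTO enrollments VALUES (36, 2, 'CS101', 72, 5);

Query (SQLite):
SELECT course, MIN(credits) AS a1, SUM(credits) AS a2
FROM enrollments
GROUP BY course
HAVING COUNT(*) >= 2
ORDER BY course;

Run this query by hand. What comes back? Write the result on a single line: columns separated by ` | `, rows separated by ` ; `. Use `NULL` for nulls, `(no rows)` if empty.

CS101 | 1 | 15 ; EC200 | 1 | 7 ; MA110 | 1 | 11

Group enrollments by course.
Per group compute: MIN(credits), SUM(credits).
HAVING: drop groups with fewer than 2 rows.
  CS101: ids {16, 26, 31, 36} → MIN(credits)=1, SUM(credits)=15
  EC200: ids {18, 30, 35} → MIN(credits)=1, SUM(credits)=7
  EN101: ids {4} → MIN(credits)=5, SUM(credits)=5
  MA110: ids {5, 6, 22, 27} → MIN(credits)=1, SUM(credits)=11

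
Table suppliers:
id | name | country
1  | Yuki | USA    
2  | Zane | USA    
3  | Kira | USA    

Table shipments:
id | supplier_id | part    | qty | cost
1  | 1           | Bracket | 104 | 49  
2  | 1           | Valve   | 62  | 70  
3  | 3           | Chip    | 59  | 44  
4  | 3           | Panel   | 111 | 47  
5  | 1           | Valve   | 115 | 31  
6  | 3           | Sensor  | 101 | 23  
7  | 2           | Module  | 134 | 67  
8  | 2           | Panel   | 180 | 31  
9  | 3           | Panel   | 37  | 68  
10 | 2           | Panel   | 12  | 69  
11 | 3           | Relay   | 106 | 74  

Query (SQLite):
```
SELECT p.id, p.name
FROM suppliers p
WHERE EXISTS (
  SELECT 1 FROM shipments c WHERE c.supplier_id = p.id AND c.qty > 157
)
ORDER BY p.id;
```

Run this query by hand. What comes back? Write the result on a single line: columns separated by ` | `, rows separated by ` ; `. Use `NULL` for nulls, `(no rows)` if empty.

For each suppliers row, check whether any shipments with matching supplier_id has qty > 157.
Keep rows where that is true.

2 | Zane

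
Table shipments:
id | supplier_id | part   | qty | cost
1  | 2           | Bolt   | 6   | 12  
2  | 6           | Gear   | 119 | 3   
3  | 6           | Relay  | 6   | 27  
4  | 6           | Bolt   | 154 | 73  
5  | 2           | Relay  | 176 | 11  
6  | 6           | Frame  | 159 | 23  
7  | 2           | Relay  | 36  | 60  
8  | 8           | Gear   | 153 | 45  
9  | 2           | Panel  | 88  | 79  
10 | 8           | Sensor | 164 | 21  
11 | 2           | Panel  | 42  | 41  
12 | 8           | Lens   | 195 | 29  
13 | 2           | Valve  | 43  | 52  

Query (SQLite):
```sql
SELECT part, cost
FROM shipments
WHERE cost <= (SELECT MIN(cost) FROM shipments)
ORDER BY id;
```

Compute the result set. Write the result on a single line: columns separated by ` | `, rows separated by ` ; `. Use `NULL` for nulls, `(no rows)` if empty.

Gear | 3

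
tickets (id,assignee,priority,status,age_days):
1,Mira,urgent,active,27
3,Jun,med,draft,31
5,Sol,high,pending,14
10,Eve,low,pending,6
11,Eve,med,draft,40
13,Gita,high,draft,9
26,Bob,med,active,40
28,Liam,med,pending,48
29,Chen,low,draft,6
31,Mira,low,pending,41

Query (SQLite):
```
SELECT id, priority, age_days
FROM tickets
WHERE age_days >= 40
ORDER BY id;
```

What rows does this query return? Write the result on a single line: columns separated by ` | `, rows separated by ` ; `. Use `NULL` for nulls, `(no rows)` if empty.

11 | med | 40 ; 26 | med | 40 ; 28 | med | 48 ; 31 | low | 41

age_days >= 40: ids {11, 26, 28, 31}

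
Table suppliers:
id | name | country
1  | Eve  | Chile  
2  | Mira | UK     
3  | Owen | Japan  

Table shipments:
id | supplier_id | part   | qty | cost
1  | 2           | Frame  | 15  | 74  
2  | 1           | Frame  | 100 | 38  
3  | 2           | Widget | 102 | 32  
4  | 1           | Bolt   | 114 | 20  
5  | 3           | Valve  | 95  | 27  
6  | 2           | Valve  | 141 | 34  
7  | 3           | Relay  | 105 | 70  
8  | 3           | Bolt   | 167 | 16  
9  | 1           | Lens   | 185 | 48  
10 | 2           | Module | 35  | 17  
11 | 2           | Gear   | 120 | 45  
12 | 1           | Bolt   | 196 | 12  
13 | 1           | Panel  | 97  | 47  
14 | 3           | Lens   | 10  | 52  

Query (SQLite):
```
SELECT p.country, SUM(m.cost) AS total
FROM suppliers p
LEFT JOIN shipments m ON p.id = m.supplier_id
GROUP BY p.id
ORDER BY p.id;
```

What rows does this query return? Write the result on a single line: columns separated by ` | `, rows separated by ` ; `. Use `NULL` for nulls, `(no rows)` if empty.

Chile | 165 ; UK | 202 ; Japan | 165

LEFT JOIN keeps every suppliers row; unmatched ones get NULL for shipments columns.
Group by suppliers.id and compute SUM(m.cost). SUM over an all-NULL group is NULL.
  1: ids {2, 4, 9, 12, 13} → SUM(m.cost)=165
  2: ids {1, 3, 6, 10, 11} → SUM(m.cost)=202
  3: ids {5, 7, 8, 14} → SUM(m.cost)=165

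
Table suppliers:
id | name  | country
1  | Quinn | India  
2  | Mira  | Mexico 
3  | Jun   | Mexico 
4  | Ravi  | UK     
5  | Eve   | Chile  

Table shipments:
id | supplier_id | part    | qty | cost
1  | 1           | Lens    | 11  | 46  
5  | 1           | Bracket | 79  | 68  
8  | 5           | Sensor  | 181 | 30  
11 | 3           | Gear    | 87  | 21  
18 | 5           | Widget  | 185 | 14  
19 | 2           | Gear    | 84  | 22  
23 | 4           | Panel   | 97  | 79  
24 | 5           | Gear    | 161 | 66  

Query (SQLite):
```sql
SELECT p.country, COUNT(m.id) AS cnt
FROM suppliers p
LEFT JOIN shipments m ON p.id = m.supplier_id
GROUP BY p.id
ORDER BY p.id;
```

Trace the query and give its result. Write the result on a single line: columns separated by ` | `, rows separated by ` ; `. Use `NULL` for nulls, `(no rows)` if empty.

India | 2 ; Mexico | 1 ; Mexico | 1 ; UK | 1 ; Chile | 3

LEFT JOIN keeps every suppliers row; unmatched ones get NULL for shipments columns.
Group by suppliers.id and compute COUNT(m.id). COUNT(col) of an all-NULL group is 0.
  1: ids {1, 5} → COUNT(m.id)=2
  2: ids {19} → COUNT(m.id)=1
  3: ids {11} → COUNT(m.id)=1
  4: ids {23} → COUNT(m.id)=1
  5: ids {8, 18, 24} → COUNT(m.id)=3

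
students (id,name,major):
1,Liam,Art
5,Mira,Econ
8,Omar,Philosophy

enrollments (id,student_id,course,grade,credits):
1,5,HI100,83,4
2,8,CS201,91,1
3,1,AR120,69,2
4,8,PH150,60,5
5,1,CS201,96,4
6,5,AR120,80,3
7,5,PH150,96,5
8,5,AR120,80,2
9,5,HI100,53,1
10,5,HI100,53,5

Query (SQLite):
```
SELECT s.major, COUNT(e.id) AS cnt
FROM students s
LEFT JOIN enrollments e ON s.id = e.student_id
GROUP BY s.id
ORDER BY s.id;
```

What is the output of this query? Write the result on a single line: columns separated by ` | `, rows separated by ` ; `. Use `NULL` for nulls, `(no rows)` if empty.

Art | 2 ; Econ | 6 ; Philosophy | 2

LEFT JOIN keeps every students row; unmatched ones get NULL for enrollments columns.
Group by students.id and compute COUNT(e.id). COUNT(col) of an all-NULL group is 0.
  1: ids {3, 5} → COUNT(e.id)=2
  5: ids {1, 6, 7, 8, 9, 10} → COUNT(e.id)=6
  8: ids {2, 4} → COUNT(e.id)=2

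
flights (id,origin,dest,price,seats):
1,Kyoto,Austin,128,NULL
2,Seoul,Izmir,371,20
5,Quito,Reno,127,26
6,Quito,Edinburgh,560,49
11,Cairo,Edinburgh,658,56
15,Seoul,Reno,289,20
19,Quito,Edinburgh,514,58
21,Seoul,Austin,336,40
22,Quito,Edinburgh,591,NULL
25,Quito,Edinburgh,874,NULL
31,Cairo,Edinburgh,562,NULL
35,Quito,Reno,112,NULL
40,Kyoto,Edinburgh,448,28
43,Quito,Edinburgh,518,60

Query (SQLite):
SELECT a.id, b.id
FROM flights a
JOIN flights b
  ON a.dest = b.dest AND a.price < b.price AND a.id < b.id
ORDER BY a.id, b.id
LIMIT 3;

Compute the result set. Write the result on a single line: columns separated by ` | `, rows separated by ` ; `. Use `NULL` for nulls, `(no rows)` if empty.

1 | 21 ; 5 | 15 ; 6 | 11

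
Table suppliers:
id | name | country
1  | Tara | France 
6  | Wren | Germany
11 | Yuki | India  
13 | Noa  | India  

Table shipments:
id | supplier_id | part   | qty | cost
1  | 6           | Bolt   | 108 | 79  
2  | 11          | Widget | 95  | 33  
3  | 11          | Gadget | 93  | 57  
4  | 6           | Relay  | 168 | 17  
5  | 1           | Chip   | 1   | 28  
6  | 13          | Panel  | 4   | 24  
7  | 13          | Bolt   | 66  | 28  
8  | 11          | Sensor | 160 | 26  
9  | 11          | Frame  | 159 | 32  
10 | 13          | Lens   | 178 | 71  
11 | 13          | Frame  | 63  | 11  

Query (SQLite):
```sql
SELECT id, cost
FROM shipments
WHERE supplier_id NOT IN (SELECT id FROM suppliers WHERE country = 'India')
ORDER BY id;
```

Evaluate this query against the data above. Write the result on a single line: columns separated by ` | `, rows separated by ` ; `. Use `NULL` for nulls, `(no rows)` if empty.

Inner query: suppliers.id where country = 'India'.
Outer: keep shipments rows whose supplier_id is not in that set.
Inner query → {11, 13}

1 | 79 ; 4 | 17 ; 5 | 28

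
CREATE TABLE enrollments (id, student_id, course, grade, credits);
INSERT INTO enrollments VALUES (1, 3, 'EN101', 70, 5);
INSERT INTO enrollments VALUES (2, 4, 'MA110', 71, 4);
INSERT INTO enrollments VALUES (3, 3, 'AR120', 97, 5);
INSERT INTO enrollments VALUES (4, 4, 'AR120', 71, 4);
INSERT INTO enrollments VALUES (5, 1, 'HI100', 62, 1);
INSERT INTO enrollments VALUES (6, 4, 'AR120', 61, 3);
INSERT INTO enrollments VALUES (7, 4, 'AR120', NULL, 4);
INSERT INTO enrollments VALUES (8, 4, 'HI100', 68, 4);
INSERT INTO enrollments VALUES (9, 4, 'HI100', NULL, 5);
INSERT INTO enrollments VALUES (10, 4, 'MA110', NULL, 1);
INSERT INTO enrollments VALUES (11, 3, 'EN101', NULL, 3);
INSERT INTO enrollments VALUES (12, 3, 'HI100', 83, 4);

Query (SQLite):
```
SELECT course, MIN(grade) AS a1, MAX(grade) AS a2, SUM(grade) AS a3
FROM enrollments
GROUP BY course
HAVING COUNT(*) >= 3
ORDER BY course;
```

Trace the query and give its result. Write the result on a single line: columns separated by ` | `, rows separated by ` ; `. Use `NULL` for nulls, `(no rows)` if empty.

AR120 | 61 | 97 | 229 ; HI100 | 62 | 83 | 213

Group enrollments by course.
Per group compute: MIN(grade), MAX(grade), SUM(grade).
HAVING: drop groups with fewer than 3 rows.
  AR120: ids {3, 4, 6, 7} → MIN(grade)=61, MAX(grade)=97, SUM(grade)=229
  EN101: ids {1, 11} → MIN(grade)=70, MAX(grade)=70, SUM(grade)=70
  HI100: ids {5, 8, 9, 12} → MIN(grade)=62, MAX(grade)=83, SUM(grade)=213
  MA110: ids {2, 10} → MIN(grade)=71, MAX(grade)=71, SUM(grade)=71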